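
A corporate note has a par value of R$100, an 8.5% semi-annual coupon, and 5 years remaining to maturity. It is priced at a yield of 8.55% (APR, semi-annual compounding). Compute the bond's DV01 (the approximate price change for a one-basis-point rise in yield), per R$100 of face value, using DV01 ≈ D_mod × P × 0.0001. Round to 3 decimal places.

R$0.040

Periodic yield y = 0.04275.
  t   CF        PV=CF/(1+0.04275)^t    t·PV
  1         4.25         4.0758         4.0758
  2         4.25         3.9087         7.8173
  3         4.25         3.7484        11.2453
  4         4.25         3.5947        14.3790
  5         4.25         3.4474        17.2369
  6         4.25         3.3060        19.8362
  7         4.25         3.1705        22.1935
  8         4.25         3.0405        24.3241
  9         4.25         2.9159        26.2428
  10      104.25        68.5921       685.9210
  Σ                     99.8000       833.2718
P = 99.8000; D_Mac = 8.34942 half-year periods = 4.17471 yrs; D_mod = 4.00356 yrs.
DV01 ≈ 4.00356 × 99.8000 × 0.0001 = 0.039955.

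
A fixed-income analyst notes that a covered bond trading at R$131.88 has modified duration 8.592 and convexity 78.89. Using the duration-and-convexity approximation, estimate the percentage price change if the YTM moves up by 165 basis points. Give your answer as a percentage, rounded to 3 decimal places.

Duration effect: -D_mod·Δy = -8.592 × (+0.0165) = -0.141768
Convexity effect: ½·C·(Δy)² = 0.5 × 78.89 × (0.0165)² = +0.01073890125
ΔP/P ≈ -0.141768 + 0.01073890125 = -0.13102909875
= -13.102909875%.

-13.103%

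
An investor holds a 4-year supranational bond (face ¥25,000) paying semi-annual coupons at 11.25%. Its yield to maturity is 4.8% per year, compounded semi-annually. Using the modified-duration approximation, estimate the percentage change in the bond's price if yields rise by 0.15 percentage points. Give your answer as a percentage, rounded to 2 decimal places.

-0.50%

Periodic yield y = 0.024. Modified duration first:
  t   CF        PV=CF/(1+0.024)^t    t·PV
  1     1,406.25     1,373.2910     1,373.2910
  2     1,406.25     1,341.1045     2,682.2090
  3     1,406.25     1,309.6724     3,929.0171
  4     1,406.25     1,278.9769     5,115.9077
  5     1,406.25     1,249.0009     6,245.0045
  6     1,406.25     1,219.7274     7,318.3647
  7     1,406.25     1,191.1401     8,337.9806
  8    26,406.25    21,842.7381   174,741.9044
  Σ                 30,805.6513   209,743.6790
P = 30,805.6513; D_Mac = 6.80861 half-year periods = 3.40431 yrs; D_mod = 3.40431/(1+0.024) = 3.32452 yrs.
ΔP/P ≈ -D_mod · Δy = -3.32452 × (+0.0015) = -0.004987 = -0.4987%.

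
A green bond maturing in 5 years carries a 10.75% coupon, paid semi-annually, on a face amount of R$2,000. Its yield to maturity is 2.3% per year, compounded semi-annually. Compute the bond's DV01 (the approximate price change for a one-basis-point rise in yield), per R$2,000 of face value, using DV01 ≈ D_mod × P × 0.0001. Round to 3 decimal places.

R$1.152

Periodic yield y = 0.0115.
  t   CF        PV=CF/(1+0.0115)^t    t·PV
  1       107.50       106.2778       106.2778
  2       107.50       105.0695       210.1390
  3       107.50       103.8749       311.6248
  4       107.50       102.6940       410.7759
  5       107.50       101.5264       507.6320
  6       107.50       100.3721       602.2328
  7       107.50        99.2310       694.6168
  8       107.50        98.1028       784.8223
  9       107.50        96.9874       872.8869
  10    2,107.50     1,879.7873    18,797.8730
  Σ                  2,793.9233    23,298.8815
P = 2,793.9233; D_Mac = 8.33913 half-year periods = 4.16956 yrs; D_mod = 4.12216 yrs.
DV01 ≈ 4.12216 × 2,793.9233 × 0.0001 = 1.151700.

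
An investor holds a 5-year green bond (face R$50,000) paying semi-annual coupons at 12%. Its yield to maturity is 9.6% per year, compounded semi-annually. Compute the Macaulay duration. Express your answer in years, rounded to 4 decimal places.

3.9550 years

Periodic yield y = 0.048. Discount each cash flow and weight by its period:
  t   CF        PV=CF/(1+0.048)^t    t·PV
  1     3,000.00     2,862.5954     2,862.5954
  2     3,000.00     2,731.4842     5,462.9684
  3     3,000.00     2,606.3780     7,819.1341
  4     3,000.00     2,487.0019     9,948.0078
  5     3,000.00     2,373.0935    11,865.4673
  6     3,000.00     2,264.4022    13,586.4129
  7     3,000.00     2,160.6891    15,124.8235
  8     3,000.00     2,061.7262    16,493.8097
  9     3,000.00     1,967.2960    17,705.6641
  10   53,000.00    33,163.7050   331,637.0498
  Σ                 54,678.3715   432,505.9330
Price P = Σ PV = 54,678.3715.
Macaulay duration = Σ(t·PV) / P = 432,505.9330 / 54,678.3715 = 7.91000 half-year periods.
In years: 7.91000 / 2 = 3.95500 years.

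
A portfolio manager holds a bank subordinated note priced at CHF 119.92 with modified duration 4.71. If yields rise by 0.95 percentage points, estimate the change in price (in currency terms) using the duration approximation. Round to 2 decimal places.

-CHF 5.37

Duration approximation: ΔP/P ≈ -D_mod · Δy = -4.71 × (+0.0095) = -0.044745.
ΔP ≈ 119.92 × (-0.044745) = -5.3658204.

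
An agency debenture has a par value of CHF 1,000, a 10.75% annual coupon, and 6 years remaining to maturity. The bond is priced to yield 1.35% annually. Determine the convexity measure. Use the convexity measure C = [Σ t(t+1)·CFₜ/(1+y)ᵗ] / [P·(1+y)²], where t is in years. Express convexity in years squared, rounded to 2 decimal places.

31.68

With y = 0.0135:
  t   CF        PV=CF/(1+0.0135)^t    t·PV        t(t+1)·PV
  1       107.50       106.0681       106.0681         212.1362
  2       107.50       104.6552       209.3105         627.9314
  3       107.50       103.2612       309.7836       1,239.1345
  4       107.50       101.8858       407.5430       2,037.7150
  5       107.50       100.5286       502.6431       3,015.8584
  6     1,107.50     1,021.8831     6,131.2986      42,919.0902
  Σ                  1,538.2820     7,666.6469      50,051.8657
P = 1,538.2820.
Convexity = Σ t(t+1)·PV / [P·(1+y)²] = 50,051.8657 / (1,538.2820 × 1.027182) = 31.67647.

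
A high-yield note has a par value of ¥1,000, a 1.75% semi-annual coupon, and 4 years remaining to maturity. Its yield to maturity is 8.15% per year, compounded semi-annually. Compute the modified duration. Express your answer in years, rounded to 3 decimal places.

Periodic yield y = 0.04075. First find Macaulay duration:
  t   CF        PV=CF/(1+0.04075)^t    t·PV
  1         8.75         8.4074         8.4074
  2         8.75         8.0782        16.1564
  3         8.75         7.7619        23.2857
  4         8.75         7.4580        29.8320
  5         8.75         7.1660        35.8299
  6         8.75         6.8854        41.3124
  7         8.75         6.6158        46.3107
  8     1,008.75       732.8451     5,862.7608
  Σ                    785.2178     6,063.8954
P = 785.2178; Macaulay duration = 6,063.8954 / 785.2178 = 7.72256 half-year periods = 3.86128 years.
Modified duration = D_Mac / (1 + y) = 3.86128 / 1.04075 = 3.71010 years.

3.710 years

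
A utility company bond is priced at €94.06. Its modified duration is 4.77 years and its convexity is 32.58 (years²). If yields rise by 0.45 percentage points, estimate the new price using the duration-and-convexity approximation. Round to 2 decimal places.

Duration effect: -D_mod·Δy = -4.77 × (+0.0045) = -0.021465
Convexity effect: ½·C·(Δy)² = 0.5 × 32.58 × (0.0045)² = +0.0003298725
ΔP/P ≈ -0.021465 + 0.0003298725 = -0.0211351275
New price ≈ 94.06 × (1 - 0.0211351275) = 92.07202990735.

€92.07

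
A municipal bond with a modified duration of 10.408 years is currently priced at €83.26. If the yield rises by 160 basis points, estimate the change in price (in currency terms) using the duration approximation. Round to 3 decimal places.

-€13.865

Duration approximation: ΔP/P ≈ -D_mod · Δy = -10.408 × (+0.016) = -0.166528.
ΔP ≈ 83.26 × (-0.166528) = -13.86512128.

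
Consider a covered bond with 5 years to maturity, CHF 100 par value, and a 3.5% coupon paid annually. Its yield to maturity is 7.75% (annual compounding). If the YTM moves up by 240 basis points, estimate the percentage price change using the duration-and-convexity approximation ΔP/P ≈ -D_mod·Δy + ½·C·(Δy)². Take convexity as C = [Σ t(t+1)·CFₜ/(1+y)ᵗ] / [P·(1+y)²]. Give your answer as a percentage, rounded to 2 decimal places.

With y = 0.0775:
  t   CF        PV=CF/(1+0.0775)^t    t·PV        t(t+1)·PV
  1         3.50         3.2483         3.2483           6.4965
  2         3.50         3.0146         6.0293          18.0878
  3         3.50         2.7978         8.3934          33.5736
  4         3.50         2.5966        10.3863          51.9313
  5       103.50        71.2613       356.3067       2,137.8401
  Σ                     82.9186       384.3638       2,247.9292
P = 82.9186; D_Mac = 4.63544 yrs; D_mod = 4.30203 yrs; C = 23.35050.
Duration effect: -4.30203 × (+0.024) = -0.103249
Convexity effect: 0.5 × 23.35050 × (0.024)² = +0.0067249
ΔP/P ≈ -0.103249 + 0.0067249 = -0.096524 = -9.6524%.

-9.65%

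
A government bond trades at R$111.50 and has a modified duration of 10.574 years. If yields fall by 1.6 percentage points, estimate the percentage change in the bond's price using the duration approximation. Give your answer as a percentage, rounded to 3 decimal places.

Duration approximation: ΔP/P ≈ -D_mod · Δy = -10.574 × (-0.016) = +0.169184.
As a percentage: +16.9184%.

+16.918%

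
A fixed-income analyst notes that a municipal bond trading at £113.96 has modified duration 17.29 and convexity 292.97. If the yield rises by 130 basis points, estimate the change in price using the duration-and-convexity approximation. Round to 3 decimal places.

Duration effect: -D_mod·Δy = -17.29 × (+0.013) = -0.224770
Convexity effect: ½·C·(Δy)² = 0.5 × 292.97 × (0.013)² = +0.024755965
ΔP/P ≈ -0.224770 + 0.024755965 = -0.200014035
ΔP ≈ 113.96 × (-0.200014035) = -22.7935994286.

-£22.794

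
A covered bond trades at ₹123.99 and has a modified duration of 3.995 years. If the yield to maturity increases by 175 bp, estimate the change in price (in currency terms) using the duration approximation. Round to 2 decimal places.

Duration approximation: ΔP/P ≈ -D_mod · Δy = -3.995 × (+0.0175) = -0.0699125.
ΔP ≈ 123.99 × (-0.0699125) = -8.668450875.

-₹8.67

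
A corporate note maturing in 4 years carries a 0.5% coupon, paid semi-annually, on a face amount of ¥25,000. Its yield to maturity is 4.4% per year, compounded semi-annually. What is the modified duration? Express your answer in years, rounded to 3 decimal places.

3.876 years

Periodic yield y = 0.022. First find Macaulay duration:
  t   CF        PV=CF/(1+0.022)^t    t·PV
  1        62.50        61.1546        61.1546
  2        62.50        59.8382       119.6763
  3        62.50        58.5501       175.6502
  4        62.50        57.2897       229.1587
  5        62.50        56.0564       280.2822
  6        62.50        54.8497       329.0985
  7        62.50        53.6690       375.6832
  8    25,062.50    21,058.0050   168,464.0397
  Σ                 21,459.4127   170,034.7434
P = 21,459.4127; Macaulay duration = 170,034.7434 / 21,459.4127 = 7.92355 half-year periods = 3.96178 years.
Modified duration = D_Mac / (1 + y) = 3.96178 / 1.022 = 3.87649 years.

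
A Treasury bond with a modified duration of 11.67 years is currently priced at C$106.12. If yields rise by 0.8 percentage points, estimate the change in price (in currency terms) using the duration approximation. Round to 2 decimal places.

Duration approximation: ΔP/P ≈ -D_mod · Δy = -11.67 × (+0.008) = -0.093360.
ΔP ≈ 106.12 × (-0.093360) = -9.9073632.

-C$9.91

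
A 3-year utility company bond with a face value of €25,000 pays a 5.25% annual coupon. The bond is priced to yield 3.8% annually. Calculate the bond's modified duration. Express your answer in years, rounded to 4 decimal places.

Periodic yield y = 0.038. First find Macaulay duration:
  t   CF        PV=CF/(1+0.038)^t    t·PV
  1     1,312.50     1,264.4509     1,264.4509
  2     1,312.50     1,218.1608     2,436.3215
  3    26,312.50    23,527.1896    70,581.5688
  Σ                 26,009.8012    74,282.3412
P = 26,009.8012; Macaulay duration = 74,282.3412 / 26,009.8012 = 2.85594 years.
Modified duration = D_Mac / (1 + y) = 2.85594 / 1.038 = 2.75138 years.

2.7514 years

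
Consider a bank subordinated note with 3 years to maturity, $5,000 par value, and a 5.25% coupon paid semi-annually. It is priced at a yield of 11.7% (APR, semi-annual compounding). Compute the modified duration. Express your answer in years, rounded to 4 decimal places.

Periodic yield y = 0.0585. First find Macaulay duration:
  t   CF        PV=CF/(1+0.0585)^t    t·PV
  1       131.25       123.9962       123.9962
  2       131.25       117.1433       234.2867
  3       131.25       110.6692       332.0076
  4       131.25       104.5528       418.2114
  5       131.25        98.7745       493.8727
  6     5,131.25     3,648.1946    21,889.1678
  Σ                  4,203.3308    23,491.5423
P = 4,203.3308; Macaulay duration = 23,491.5423 / 4,203.3308 = 5.58879 half-year periods = 2.79440 years.
Modified duration = D_Mac / (1 + y) = 2.79440 / 1.0585 = 2.63996 years.

2.6400 years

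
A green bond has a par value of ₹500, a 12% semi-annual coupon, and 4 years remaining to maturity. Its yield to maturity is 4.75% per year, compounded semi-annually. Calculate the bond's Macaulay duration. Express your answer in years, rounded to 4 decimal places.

Periodic yield y = 0.02375. Discount each cash flow and weight by its period:
  t   CF        PV=CF/(1+0.02375)^t    t·PV
  1        30.00        29.3040        29.3040
  2        30.00        28.6242        57.2484
  3        30.00        27.9602        83.8805
  4        30.00        27.3115       109.2460
  5        30.00        26.6779       133.3895
  6        30.00        26.0590       156.3540
  7        30.00        25.4545       178.1812
  8       530.00       439.2629     3,514.1034
  Σ                    630.6542     4,261.7070
Price P = Σ PV = 630.6542.
Macaulay duration = Σ(t·PV) / P = 4,261.7070 / 630.6542 = 6.75760 half-year periods.
In years: 6.75760 / 2 = 3.37880 years.

3.3788 years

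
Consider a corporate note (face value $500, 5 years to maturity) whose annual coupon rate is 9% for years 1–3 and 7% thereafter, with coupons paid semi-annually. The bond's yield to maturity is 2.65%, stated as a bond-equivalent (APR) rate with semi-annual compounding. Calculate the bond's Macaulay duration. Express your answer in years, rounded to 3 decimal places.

4.255 years

Periodic yield y = 0.01325. Discount each cash flow and weight by its period:
  t   CF        PV=CF/(1+0.01325)^t    t·PV
  1        22.50        22.2058        22.2058
  2        22.50        21.9154        43.8308
  3        22.50        21.6288        64.8864
  4        22.50        21.3460        85.3839
  5        22.50        21.0668       105.3342
  6        22.50        20.7914       124.7481
  7        17.50        15.9596       111.7171
  8        17.50        15.7509       126.0071
  9        17.50        15.5449       139.9043
  10      517.50       453.6744     4,536.7435
  Σ                    629.8839     5,360.7614
Price P = Σ PV = 629.8839.
Macaulay duration = Σ(t·PV) / P = 5,360.7614 / 629.8839 = 8.51071 half-year periods.
In years: 8.51071 / 2 = 4.25536 years.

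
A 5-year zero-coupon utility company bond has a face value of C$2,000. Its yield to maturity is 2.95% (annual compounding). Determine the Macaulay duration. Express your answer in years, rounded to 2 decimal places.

A zero-coupon bond has a single cash flow at maturity, so its Macaulay duration equals its maturity: 5 years.

5.00 years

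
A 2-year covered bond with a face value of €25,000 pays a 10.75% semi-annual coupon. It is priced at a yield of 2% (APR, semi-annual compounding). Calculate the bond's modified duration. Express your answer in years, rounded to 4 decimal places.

1.8461 years

Periodic yield y = 0.01. First find Macaulay duration:
  t   CF        PV=CF/(1+0.01)^t    t·PV
  1     1,343.75     1,330.4455     1,330.4455
  2     1,343.75     1,317.2728     2,634.5456
  3     1,343.75     1,304.2305     3,912.6915
  4    26,343.75    25,315.8259   101,263.3038
  Σ                 29,267.7748   109,140.9865
P = 29,267.7748; Macaulay duration = 109,140.9865 / 29,267.7748 = 3.72905 half-year periods = 1.86452 years.
Modified duration = D_Mac / (1 + y) = 1.86452 / 1.01 = 1.84606 years.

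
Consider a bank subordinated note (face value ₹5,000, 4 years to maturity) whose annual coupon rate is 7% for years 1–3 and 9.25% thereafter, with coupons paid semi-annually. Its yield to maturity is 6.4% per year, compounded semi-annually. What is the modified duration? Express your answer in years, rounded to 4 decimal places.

3.4552 years

Periodic yield y = 0.032. First find Macaulay duration:
  t   CF        PV=CF/(1+0.032)^t    t·PV
  1       175.00       169.5736       169.5736
  2       175.00       164.3155       328.6311
  3       175.00       159.2205       477.6615
  4       175.00       154.2834       617.1337
  5       175.00       149.4994       747.4972
  6       175.00       144.8638       869.1828
  7       231.25       185.4914     1,298.4400
  8     5,231.25     4,066.0049    32,528.0391
  Σ                  5,193.2527    37,036.1591
P = 5,193.2527; Macaulay duration = 37,036.1591 / 5,193.2527 = 7.13159 half-year periods = 3.56580 years.
Modified duration = D_Mac / (1 + y) = 3.56580 / 1.032 = 3.45523 years.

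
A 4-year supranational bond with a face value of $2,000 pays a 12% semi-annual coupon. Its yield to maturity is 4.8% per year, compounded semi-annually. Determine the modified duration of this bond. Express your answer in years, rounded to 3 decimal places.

Periodic yield y = 0.024. First find Macaulay duration:
  t   CF        PV=CF/(1+0.024)^t    t·PV
  1       120.00       117.1875       117.1875
  2       120.00       114.4409       228.8818
  3       120.00       111.7587       335.2761
  4       120.00       109.1394       436.5575
  5       120.00       106.5814       532.9071
  6       120.00       104.0834       624.5005
  7       120.00       101.6440       711.5077
  8     2,120.00     1,753.6229    14,028.9832
  Σ                  2,518.4582    17,015.8013
P = 2,518.4582; Macaulay duration = 17,015.8013 / 2,518.4582 = 6.75644 half-year periods = 3.37822 years.
Modified duration = D_Mac / (1 + y) = 3.37822 / 1.024 = 3.29904 years.

3.299 years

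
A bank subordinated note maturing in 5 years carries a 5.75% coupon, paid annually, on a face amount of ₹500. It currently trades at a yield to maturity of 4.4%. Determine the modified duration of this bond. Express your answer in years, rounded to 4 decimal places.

4.3119 years

Periodic yield y = 0.044. First find Macaulay duration:
  t   CF        PV=CF/(1+0.044)^t    t·PV
  1        28.75        27.5383        27.5383
  2        28.75        26.3777        52.7554
  3        28.75        25.2660        75.7980
  4        28.75        24.2011        96.8046
  5       528.75       426.3320     2,131.6598
  Σ                    529.7151     2,384.5560
P = 529.7151; Macaulay duration = 2,384.5560 / 529.7151 = 4.50158 years.
Modified duration = D_Mac / (1 + y) = 4.50158 / 1.044 = 4.31186 years.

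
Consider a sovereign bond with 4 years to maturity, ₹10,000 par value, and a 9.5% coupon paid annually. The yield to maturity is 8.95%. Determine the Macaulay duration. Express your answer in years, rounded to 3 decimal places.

3.514 years

Periodic yield y = 0.0895. Discount each cash flow and weight by its year:
  t   CF        PV=CF/(1+0.0895)^t    t·PV
  1       950.00       871.9596       871.9596
  2       950.00       800.3301     1,600.6601
  3       950.00       734.5847     2,203.7542
  4    10,950.00     7,771.5059    31,086.0236
  Σ                 10,178.3803    35,762.3976
Price P = Σ PV = 10,178.3803.
Macaulay duration = Σ(t·PV) / P = 35,762.3976 / 10,178.3803 = 3.51356 years.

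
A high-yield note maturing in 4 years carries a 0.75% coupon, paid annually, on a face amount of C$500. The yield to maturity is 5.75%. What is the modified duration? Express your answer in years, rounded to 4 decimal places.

Periodic yield y = 0.0575. First find Macaulay duration:
  t   CF        PV=CF/(1+0.0575)^t    t·PV
  1         3.75         3.5461         3.5461
  2         3.75         3.3533         6.7066
  3         3.75         3.1710         9.5129
  4       503.75       402.8038     1,611.2152
  Σ                    412.8741     1,630.9807
P = 412.8741; Macaulay duration = 1,630.9807 / 412.8741 = 3.95031 years.
Modified duration = D_Mac / (1 + y) = 3.95031 / 1.0575 = 3.73552 years.

3.7355 years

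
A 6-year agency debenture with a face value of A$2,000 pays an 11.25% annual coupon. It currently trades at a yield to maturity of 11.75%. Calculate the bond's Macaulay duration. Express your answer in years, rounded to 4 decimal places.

Periodic yield y = 0.1175. Discount each cash flow and weight by its year:
  t   CF        PV=CF/(1+0.1175)^t    t·PV
  1       225.00       201.3423       201.3423
  2       225.00       180.1721       360.3441
  3       225.00       161.2278       483.6834
  4       225.00       144.2754       577.1017
  5       225.00       129.1055       645.5277
  6     2,225.00     1,142.4701     6,854.8203
  Σ                  1,958.5932     9,122.8195
Price P = Σ PV = 1,958.5932.
Macaulay duration = Σ(t·PV) / P = 9,122.8195 / 1,958.5932 = 4.65784 years.

4.6578 years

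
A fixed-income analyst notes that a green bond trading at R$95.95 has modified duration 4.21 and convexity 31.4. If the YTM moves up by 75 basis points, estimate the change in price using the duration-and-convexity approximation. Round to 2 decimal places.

-R$2.94

Duration effect: -D_mod·Δy = -4.21 × (+0.0075) = -0.031575
Convexity effect: ½·C·(Δy)² = 0.5 × 31.4 × (0.0075)² = +0.000883125
ΔP/P ≈ -0.031575 + 0.000883125 = -0.030691875
ΔP ≈ 95.95 × (-0.030691875) = -2.94488540625.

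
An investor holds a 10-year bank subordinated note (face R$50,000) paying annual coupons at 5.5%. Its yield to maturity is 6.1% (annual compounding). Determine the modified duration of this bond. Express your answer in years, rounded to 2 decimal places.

7.44 years

Periodic yield y = 0.061. First find Macaulay duration:
  t   CF        PV=CF/(1+0.061)^t    t·PV
  1     2,750.00     2,591.8944     2,591.8944
  2     2,750.00     2,442.8788     4,885.7577
  3     2,750.00     2,302.4306     6,907.2917
  4     2,750.00     2,170.0571     8,680.2283
  5     2,750.00     2,045.2941    10,226.4707
  6     2,750.00     1,927.7042    11,566.2251
  7     2,750.00     1,816.8748    12,718.1238
  8     2,750.00     1,712.4174    13,699.3389
  9     2,750.00     1,613.9655    14,525.6892
  10   52,750.00    29,178.8805   291,788.8047
  Σ                 47,802.3974   377,589.8245
P = 47,802.3974; Macaulay duration = 377,589.8245 / 47,802.3974 = 7.89897 years.
Modified duration = D_Mac / (1 + y) = 7.89897 / 1.061 = 7.44484 years.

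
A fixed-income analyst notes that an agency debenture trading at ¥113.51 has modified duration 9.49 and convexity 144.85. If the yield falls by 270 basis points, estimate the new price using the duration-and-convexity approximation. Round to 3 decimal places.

¥148.588

Duration effect: -D_mod·Δy = -9.49 × (-0.027) = +0.256230
Convexity effect: ½·C·(Δy)² = 0.5 × 144.85 × (-0.027)² = +0.052797825
ΔP/P ≈ +0.256230 + 0.052797825 = +0.309027825
New price ≈ 113.51 × (1 + 0.309027825) = 148.58774841575.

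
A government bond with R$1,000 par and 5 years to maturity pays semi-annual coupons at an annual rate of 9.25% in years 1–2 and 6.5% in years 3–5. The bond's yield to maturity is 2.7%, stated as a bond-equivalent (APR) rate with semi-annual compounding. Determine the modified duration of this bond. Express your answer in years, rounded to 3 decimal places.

Periodic yield y = 0.0135. First find Macaulay duration:
  t   CF        PV=CF/(1+0.0135)^t    t·PV
  1        46.25        45.6339        45.6339
  2        46.25        45.0261        90.0522
  3        46.25        44.4263       133.2790
  4        46.25        43.8346       175.3383
  5        32.50        30.3924       151.9619
  6        32.50        29.9875       179.9252
  7        32.50        29.5881       207.1167
  8        32.50        29.1940       233.5519
  9        32.50        28.8051       259.2460
  10    1,032.50       902.9268     9,029.2677
  Σ                  1,229.8148    10,505.3728
P = 1,229.8148; Macaulay duration = 10,505.3728 / 1,229.8148 = 8.54224 half-year periods = 4.27112 years.
Modified duration = D_Mac / (1 + y) = 4.27112 / 1.0135 = 4.21423 years.

4.214 years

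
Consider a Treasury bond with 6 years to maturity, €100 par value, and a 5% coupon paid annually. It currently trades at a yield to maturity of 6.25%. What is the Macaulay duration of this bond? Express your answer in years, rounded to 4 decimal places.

Periodic yield y = 0.0625. Discount each cash flow and weight by its year:
  t   CF        PV=CF/(1+0.0625)^t    t·PV
  1         5.00         4.7059         4.7059
  2         5.00         4.4291         8.8581
  3         5.00         4.1685        12.5056
  4         5.00         3.9233        15.6933
  5         5.00         3.6925        18.4627
  6       105.00        72.9820       437.8919
  Σ                     93.9013       498.1175
Price P = Σ PV = 93.9013.
Macaulay duration = Σ(t·PV) / P = 498.1175 / 93.9013 = 5.30469 years.

5.3047 years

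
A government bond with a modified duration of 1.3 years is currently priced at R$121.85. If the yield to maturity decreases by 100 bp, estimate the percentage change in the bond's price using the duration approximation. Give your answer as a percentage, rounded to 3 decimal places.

+1.300%

Duration approximation: ΔP/P ≈ -D_mod · Δy = -1.3 × (-0.01) = +0.013000.
As a percentage: +1.3000%.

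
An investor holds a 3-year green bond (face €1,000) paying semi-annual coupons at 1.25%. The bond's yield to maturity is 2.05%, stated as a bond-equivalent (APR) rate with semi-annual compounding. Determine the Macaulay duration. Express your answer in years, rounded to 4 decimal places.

Periodic yield y = 0.01025. Discount each cash flow and weight by its period:
  t   CF        PV=CF/(1+0.01025)^t    t·PV
  1         6.25         6.1866         6.1866
  2         6.25         6.1238        12.2476
  3         6.25         6.0617        18.1851
  4         6.25         6.0002        24.0007
  5         6.25         5.9393        29.6965
  6     1,006.25       946.5264     5,679.1585
  Σ                    976.8380     5,769.4750
Price P = Σ PV = 976.8380.
Macaulay duration = Σ(t·PV) / P = 5,769.4750 / 976.8380 = 5.90628 half-year periods.
In years: 5.90628 / 2 = 2.95314 years.

2.9531 years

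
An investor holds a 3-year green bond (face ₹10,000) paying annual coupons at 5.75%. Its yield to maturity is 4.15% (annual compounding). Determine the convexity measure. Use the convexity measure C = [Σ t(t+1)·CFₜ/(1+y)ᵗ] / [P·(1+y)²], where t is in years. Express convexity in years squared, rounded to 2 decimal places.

10.29

With y = 0.0415:
  t   CF        PV=CF/(1+0.0415)^t    t·PV        t(t+1)·PV
  1       575.00       552.0883       552.0883       1,104.1767
  2       575.00       530.0896     1,060.1792       3,180.5377
  3    10,575.00     9,360.5756    28,081.7267     112,326.9067
  Σ                 10,442.7535    29,693.9942     116,611.6210
P = 10,442.7535.
Convexity = Σ t(t+1)·PV / [P·(1+y)²] = 116,611.6210 / (10,442.7535 × 1.084722) = 10.29457.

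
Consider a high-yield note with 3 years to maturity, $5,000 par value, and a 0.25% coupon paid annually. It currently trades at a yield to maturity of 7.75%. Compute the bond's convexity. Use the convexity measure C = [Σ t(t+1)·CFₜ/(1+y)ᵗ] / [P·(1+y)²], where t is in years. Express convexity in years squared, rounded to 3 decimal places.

10.297

With y = 0.0775:
  t   CF        PV=CF/(1+0.0775)^t    t·PV        t(t+1)·PV
  1        12.50        11.6009        11.6009          23.2019
  2        12.50        10.7665        21.5330          64.5991
  3     5,012.50     4,006.8451    12,020.5352      48,082.1407
  Σ                  4,029.2125    12,053.6692      48,169.9417
P = 4,029.2125.
Convexity = Σ t(t+1)·PV / [P·(1+y)²] = 48,169.9417 / (4,029.2125 × 1.161006) = 10.29725.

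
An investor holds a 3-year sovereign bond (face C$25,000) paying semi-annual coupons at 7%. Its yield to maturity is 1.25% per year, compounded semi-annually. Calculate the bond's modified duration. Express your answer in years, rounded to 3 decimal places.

2.761 years

Periodic yield y = 0.00625. First find Macaulay duration:
  t   CF        PV=CF/(1+0.00625)^t    t·PV
  1       875.00       869.5652       869.5652
  2       875.00       864.1642     1,728.3284
  3       875.00       858.7967     2,576.3901
  4       875.00       853.4626     3,413.8503
  5       875.00       848.1616     4,240.8078
  6    25,875.00    24,925.5642   149,553.3854
  Σ                 29,219.7145   162,382.3273
P = 29,219.7145; Macaulay duration = 162,382.3273 / 29,219.7145 = 5.55729 half-year periods = 2.77864 years.
Modified duration = D_Mac / (1 + y) = 2.77864 / 1.00625 = 2.76138 years.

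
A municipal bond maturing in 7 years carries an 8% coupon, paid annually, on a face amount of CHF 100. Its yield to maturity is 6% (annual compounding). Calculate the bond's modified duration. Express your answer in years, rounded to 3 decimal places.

Periodic yield y = 0.06. First find Macaulay duration:
  t   CF        PV=CF/(1+0.06)^t    t·PV
  1         8.00         7.5472         7.5472
  2         8.00         7.1200        14.2399
  3         8.00         6.7170        20.1509
  4         8.00         6.3367        25.3470
  5         8.00         5.9781        29.8903
  6         8.00         5.6397        33.8381
  7       108.00        71.8262       502.7832
  Σ                    111.1648       633.7966
P = 111.1648; Macaulay duration = 633.7966 / 111.1648 = 5.70142 years.
Modified duration = D_Mac / (1 + y) = 5.70142 / 1.06 = 5.37869 years.

5.379 years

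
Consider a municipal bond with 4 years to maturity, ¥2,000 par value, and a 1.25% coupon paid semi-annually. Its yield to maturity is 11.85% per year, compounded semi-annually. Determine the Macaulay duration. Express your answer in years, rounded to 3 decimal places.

Periodic yield y = 0.05925. Discount each cash flow and weight by its period:
  t   CF        PV=CF/(1+0.05925)^t    t·PV
  1        12.50        11.8008        11.8008
  2        12.50        11.1407        22.2814
  3        12.50        10.5176        31.5527
  4        12.50         9.9292        39.7170
  5        12.50         9.3738        46.8692
  6        12.50         8.8495        53.0971
  7        12.50         8.3545        58.4815
  8     2,012.50     1,269.8374    10,158.6991
  Σ                  1,339.8035    10,422.4987
Price P = Σ PV = 1,339.8035.
Macaulay duration = Σ(t·PV) / P = 10,422.4987 / 1,339.8035 = 7.77912 half-year periods.
In years: 7.77912 / 2 = 3.88956 years.

3.890 years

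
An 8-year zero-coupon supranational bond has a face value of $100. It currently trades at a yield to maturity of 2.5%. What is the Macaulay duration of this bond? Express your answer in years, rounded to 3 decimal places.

A zero-coupon bond has a single cash flow at maturity, so its Macaulay duration equals its maturity: 8 years.

8.000 years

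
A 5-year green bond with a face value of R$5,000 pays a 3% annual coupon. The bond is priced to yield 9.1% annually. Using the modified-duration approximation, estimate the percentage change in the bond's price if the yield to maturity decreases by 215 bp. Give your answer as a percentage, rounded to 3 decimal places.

+9.200%

Periodic yield y = 0.091. Modified duration first:
  t   CF        PV=CF/(1+0.091)^t    t·PV
  1       150.00       137.4885       137.4885
  2       150.00       126.0207       252.0413
  3       150.00       115.5093       346.5279
  4       150.00       105.8747       423.4989
  5     5,150.00     3,331.8349    16,659.1746
  Σ                  3,816.7282    17,818.7313
P = 3,816.7282; D_Mac = 4.66859 yrs; D_mod = 4.66859/(1+0.091) = 4.27918 yrs.
ΔP/P ≈ -D_mod · Δy = -4.27918 × (-0.0215) = +0.092002 = +9.2002%.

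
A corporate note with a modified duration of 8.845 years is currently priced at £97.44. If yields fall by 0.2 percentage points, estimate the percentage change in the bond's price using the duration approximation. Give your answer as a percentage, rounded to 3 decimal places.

+1.769%

Duration approximation: ΔP/P ≈ -D_mod · Δy = -8.845 × (-0.002) = +0.017690.
As a percentage: +1.7690%.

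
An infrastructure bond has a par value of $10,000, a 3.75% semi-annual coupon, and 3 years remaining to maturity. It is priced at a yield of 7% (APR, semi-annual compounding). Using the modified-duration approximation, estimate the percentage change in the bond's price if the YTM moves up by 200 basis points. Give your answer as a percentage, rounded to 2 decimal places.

Periodic yield y = 0.035. Modified duration first:
  t   CF        PV=CF/(1+0.035)^t    t·PV
  1       187.50       181.1594       181.1594
  2       187.50       175.0333       350.0665
  3       187.50       169.1143       507.3428
  4       187.50       163.3954       653.5817
  5       187.50       157.8700       789.3498
  6    10,187.50     8,287.5378    49,725.2269
  Σ                  9,134.1101    52,206.7271
P = 9,134.1101; D_Mac = 5.71558 half-year periods = 2.85779 yrs; D_mod = 2.85779/(1+0.035) = 2.76115 yrs.
ΔP/P ≈ -D_mod · Δy = -2.76115 × (+0.02) = -0.055223 = -5.5223%.

-5.52%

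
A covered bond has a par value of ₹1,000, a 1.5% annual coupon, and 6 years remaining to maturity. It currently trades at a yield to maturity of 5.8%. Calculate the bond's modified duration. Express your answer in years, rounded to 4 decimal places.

Periodic yield y = 0.058. First find Macaulay duration:
  t   CF        PV=CF/(1+0.058)^t    t·PV
  1        15.00        14.1777        14.1777
  2        15.00        13.4005        26.8009
  3        15.00        12.6658        37.9975
  4        15.00        11.9715        47.8860
  5        15.00        11.3152        56.5761
  6     1,015.00       723.6891     4,342.1346
  Σ                    787.2198     4,525.5729
P = 787.2198; Macaulay duration = 4,525.5729 / 787.2198 = 5.74880 years.
Modified duration = D_Mac / (1 + y) = 5.74880 / 1.058 = 5.43365 years.

5.4337 years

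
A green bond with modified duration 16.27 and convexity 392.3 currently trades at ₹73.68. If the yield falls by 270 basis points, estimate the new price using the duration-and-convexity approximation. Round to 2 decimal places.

Duration effect: -D_mod·Δy = -16.27 × (-0.027) = +0.439290
Convexity effect: ½·C·(Δy)² = 0.5 × 392.3 × (-0.027)² = +0.14299335
ΔP/P ≈ +0.439290 + 0.14299335 = +0.58228335
New price ≈ 73.68 × (1 + 0.58228335) = 116.582637228.

₹116.58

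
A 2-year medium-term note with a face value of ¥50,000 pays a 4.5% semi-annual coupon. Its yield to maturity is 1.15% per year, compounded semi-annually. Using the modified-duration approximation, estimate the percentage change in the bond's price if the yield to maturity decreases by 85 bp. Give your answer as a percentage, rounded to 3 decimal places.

+1.637%

Periodic yield y = 0.00575. Modified duration first:
  t   CF        PV=CF/(1+0.00575)^t    t·PV
  1     1,125.00     1,118.5682     1,118.5682
  2     1,125.00     1,112.1732     2,224.3465
  3     1,125.00     1,105.8148     3,317.4444
  4    51,125.00    49,965.8358   199,863.3430
  Σ                 53,302.3920   206,523.7021
P = 53,302.3920; D_Mac = 3.87457 half-year periods = 1.93728 yrs; D_mod = 1.93728/(1+0.00575) = 1.92621 yrs.
ΔP/P ≈ -D_mod · Δy = -1.92621 × (-0.0085) = +0.016373 = +1.6373%.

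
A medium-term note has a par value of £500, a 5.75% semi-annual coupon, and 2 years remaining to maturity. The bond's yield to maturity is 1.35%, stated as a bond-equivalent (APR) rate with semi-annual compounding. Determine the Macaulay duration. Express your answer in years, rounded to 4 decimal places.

1.9215 years

Periodic yield y = 0.00675. Discount each cash flow and weight by its period:
  t   CF        PV=CF/(1+0.00675)^t    t·PV
  1       14.375        14.2786        14.2786
  2       14.375        14.1829        28.3658
  3       14.375        14.0878        42.2634
  4      514.375       500.7181     2,002.8724
  Σ                    543.2674     2,087.7802
Price P = Σ PV = 543.2674.
Macaulay duration = Σ(t·PV) / P = 2,087.7802 / 543.2674 = 3.84301 half-year periods.
In years: 3.84301 / 2 = 1.92150 years.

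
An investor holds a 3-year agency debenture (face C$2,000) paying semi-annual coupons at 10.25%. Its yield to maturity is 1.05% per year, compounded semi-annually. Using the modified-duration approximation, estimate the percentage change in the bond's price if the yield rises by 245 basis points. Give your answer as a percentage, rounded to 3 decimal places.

-6.583%

Periodic yield y = 0.00525. Modified duration first:
  t   CF        PV=CF/(1+0.00525)^t    t·PV
  1       102.50       101.9647       101.9647
  2       102.50       101.4322       202.8643
  3       102.50       100.9024       302.7073
  4       102.50       100.3755       401.5018
  5       102.50        99.8512       499.2562
  6     2,102.50     2,037.4714    12,224.8282
  Σ                  2,541.9973    13,733.1225
P = 2,541.9973; D_Mac = 5.40249 half-year periods = 2.70125 yrs; D_mod = 2.70125/(1+0.00525) = 2.68714 yrs.
ΔP/P ≈ -D_mod · Δy = -2.68714 × (+0.0245) = -0.065835 = -6.5835%.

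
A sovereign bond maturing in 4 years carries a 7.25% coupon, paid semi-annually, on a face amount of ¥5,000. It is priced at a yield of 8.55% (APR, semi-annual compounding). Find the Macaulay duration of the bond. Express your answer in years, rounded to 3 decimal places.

Periodic yield y = 0.04275. Discount each cash flow and weight by its period:
  t   CF        PV=CF/(1+0.04275)^t    t·PV
  1       181.25       173.8192       173.8192
  2       181.25       166.6931       333.3862
  3       181.25       159.8591       479.5774
  4       181.25       153.3053       613.2213
  5       181.25       147.0202       735.1010
  6       181.25       140.9928       845.9566
  7       181.25       135.2124       946.4870
  8     5,181.25     3,706.7471    29,653.9770
  Σ                  4,783.6493    33,781.5257
Price P = Σ PV = 4,783.6493.
Macaulay duration = Σ(t·PV) / P = 33,781.5257 / 4,783.6493 = 7.06187 half-year periods.
In years: 7.06187 / 2 = 3.53094 years.

3.531 years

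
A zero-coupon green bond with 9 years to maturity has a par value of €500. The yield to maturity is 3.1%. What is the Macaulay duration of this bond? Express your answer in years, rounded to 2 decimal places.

A zero-coupon bond has a single cash flow at maturity, so its Macaulay duration equals its maturity: 9 years.

9.00 years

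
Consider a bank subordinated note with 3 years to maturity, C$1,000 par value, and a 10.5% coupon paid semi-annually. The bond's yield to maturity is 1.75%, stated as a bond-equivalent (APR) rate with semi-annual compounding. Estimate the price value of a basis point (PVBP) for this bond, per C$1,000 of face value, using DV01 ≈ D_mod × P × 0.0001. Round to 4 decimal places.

C$0.3349

Periodic yield y = 0.00875.
  t   CF        PV=CF/(1+0.00875)^t    t·PV
  1        52.50        52.0446        52.0446
  2        52.50        51.5932       103.1863
  3        52.50        51.1456       153.4369
  4        52.50        50.7020       202.8080
  5        52.50        50.2622       251.3110
  6     1,052.50       998.8973     5,993.3835
  Σ                  1,254.6449     6,756.1704
P = 1,254.6449; D_Mac = 5.38493 half-year periods = 2.69246 yrs; D_mod = 2.66911 yrs.
DV01 ≈ 2.66911 × 1,254.6449 × 0.0001 = 0.334878.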